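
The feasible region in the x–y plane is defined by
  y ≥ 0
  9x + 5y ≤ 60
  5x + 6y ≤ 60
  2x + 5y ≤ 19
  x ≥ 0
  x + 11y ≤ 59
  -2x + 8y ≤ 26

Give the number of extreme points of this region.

Pairwise boundary intersections that survive every other constraint:
  (20/3, 0)
  (0, 0)
  (41/7, 51/35)
  (11/13, 45/13)
  (0, 13/4)

5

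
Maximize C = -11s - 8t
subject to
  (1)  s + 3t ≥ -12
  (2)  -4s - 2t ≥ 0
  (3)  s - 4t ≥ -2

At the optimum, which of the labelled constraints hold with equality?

(1) and (3)

Corner points and C = -11s - 8t:
  (12/5, -24/5) → C = 12
  (-54/7, -10/7) → C = 674/7
  (-2/9, 4/9) → C = -10/9

The maximum is at (-54/7, -10/7). Substituting into each constraint, equality holds for (1) and (3); the remaining constraints have slack.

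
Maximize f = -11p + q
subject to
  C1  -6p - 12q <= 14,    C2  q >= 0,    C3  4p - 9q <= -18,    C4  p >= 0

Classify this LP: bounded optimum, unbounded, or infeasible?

unbounded

From the feasible point (0, 2), moving in the direction (0, 1) keeps every constraint satisfied while f increases without bound.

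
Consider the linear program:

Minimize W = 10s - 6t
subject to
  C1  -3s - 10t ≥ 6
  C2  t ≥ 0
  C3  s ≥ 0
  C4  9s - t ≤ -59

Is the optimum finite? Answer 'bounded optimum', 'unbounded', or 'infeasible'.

infeasible

The boundaries -3s - 10t = 6 and 9s - t = -59 meet at (-596/93, 41/31), but that point violates s ≥ 0. Every candidate vertex is excluded by some other constraint, so the feasible region is empty.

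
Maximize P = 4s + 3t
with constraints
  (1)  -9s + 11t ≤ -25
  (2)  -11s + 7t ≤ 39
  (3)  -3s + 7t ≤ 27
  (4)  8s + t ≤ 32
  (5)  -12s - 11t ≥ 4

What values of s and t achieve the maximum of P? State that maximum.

The feasible region is unbounded (it extends along (-7, -11), (1, -8)), but P strictly decreases along every unbounded feasible direction, so there is no improving ray and the maximum is attained at a vertex.

s = 89/19, t = -104/19, maximum P = 44/19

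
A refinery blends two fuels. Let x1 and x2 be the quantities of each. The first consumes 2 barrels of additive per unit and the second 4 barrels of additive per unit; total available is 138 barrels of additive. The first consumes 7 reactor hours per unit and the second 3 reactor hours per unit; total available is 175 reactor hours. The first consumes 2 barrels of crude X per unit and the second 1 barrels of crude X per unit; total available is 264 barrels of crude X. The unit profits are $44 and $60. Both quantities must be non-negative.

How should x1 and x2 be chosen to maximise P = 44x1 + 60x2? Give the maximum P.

Corner points and P = 44x1 + 60x2:
  (0, 0) → P = 0
  (0, 69/2) → P = 2070
  (25, 0) → P = 1100
  (13, 28) → P = 2252

x1 = 13, x2 = 28, maximum P = 2252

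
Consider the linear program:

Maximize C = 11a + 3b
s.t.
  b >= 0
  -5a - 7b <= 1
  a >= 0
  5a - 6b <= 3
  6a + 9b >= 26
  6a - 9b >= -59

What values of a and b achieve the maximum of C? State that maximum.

Feasible corners and C = 11a + 3b:
  (0, 26/9) → C = 26/3
  (0, 59/9) → C = 59/3
  (61/27, 112/81) → C = 29
  (127/3, 313/9) → C = 570

a = 127/3, b = 313/9, maximum C = 570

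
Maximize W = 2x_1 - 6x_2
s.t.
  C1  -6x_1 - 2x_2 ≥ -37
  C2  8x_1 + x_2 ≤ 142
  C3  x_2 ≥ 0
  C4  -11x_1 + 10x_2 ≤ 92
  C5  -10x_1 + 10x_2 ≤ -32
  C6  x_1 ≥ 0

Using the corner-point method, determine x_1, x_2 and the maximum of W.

Extreme points and W = 2x_1 - 6x_2:
  (37/6, 0) → W = 37/3
  (217/40, 89/40) → W = -5/2
  (16/5, 0) → W = 32/5

At the optimal vertex, -6x_1 - 2x_2 = -37 and x_2 = 0.
Solving simultaneously gives x_1 = 37/6, x_2 = 0.

x_1 = 37/6, x_2 = 0, maximum W = 37/3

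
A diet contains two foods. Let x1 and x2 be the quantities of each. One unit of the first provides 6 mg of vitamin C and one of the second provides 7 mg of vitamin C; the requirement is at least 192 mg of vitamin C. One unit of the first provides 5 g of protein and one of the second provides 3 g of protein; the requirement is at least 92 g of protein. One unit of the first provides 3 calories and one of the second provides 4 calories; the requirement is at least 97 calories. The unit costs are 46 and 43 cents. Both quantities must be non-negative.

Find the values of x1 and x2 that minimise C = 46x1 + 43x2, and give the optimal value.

Vertices and C = 46x1 + 43x2:
  (0, 92/3) → C = 3956/3
  (97/3, 0) → C = 4462/3
  (4, 24) → C = 1216
  (89/3, 2) → C = 4352/3
The feasible region is unbounded (it extends along (0, 1), (1, 0)), but C strictly increases along every unbounded feasible direction, so there is no improving ray and the minimum is attained at a vertex.

The optimum lies where 6x1 + 7x2 = 192 and 5x1 + 3x2 = 92.
Solving simultaneously gives x1 = 4, x2 = 24.

x1 = 4, x2 = 24, minimum C = 1216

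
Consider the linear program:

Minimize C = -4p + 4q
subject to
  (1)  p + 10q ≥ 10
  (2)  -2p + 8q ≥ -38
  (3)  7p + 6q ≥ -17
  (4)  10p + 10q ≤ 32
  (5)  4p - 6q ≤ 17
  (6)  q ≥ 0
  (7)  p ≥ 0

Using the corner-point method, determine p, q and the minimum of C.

p = 22/9, q = 34/45, minimum C = -304/45

The binding constraints are p + 10q = 10 and 10p + 10q = 32.
Solving simultaneously gives p = 22/9, q = 34/45.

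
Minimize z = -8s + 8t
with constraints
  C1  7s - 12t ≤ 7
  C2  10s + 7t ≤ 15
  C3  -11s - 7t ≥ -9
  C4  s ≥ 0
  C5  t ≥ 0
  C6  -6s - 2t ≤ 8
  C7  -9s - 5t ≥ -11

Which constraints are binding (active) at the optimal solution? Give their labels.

C3 and C5

Corner points and z = -8s + 8t:
  (0, 9/7) → z = 72/7
  (9/11, 0) → z = -72/11
  (0, 0) → z = 0

The minimum is at (9/11, 0). Substituting into each constraint, equality holds for C3 and C5; the remaining constraints have slack.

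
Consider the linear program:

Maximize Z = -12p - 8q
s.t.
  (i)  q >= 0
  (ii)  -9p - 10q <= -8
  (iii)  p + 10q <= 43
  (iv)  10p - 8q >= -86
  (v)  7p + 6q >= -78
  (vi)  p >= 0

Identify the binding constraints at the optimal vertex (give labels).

(ii) and (vi)

Vertices and Z = -12p - 8q:
  (8/9, 0) → Z = -32/3
  (43, 0) → Z = -516
  (0, 4/5) → Z = -32/5
  (0, 43/10) → Z = -172/5

The maximum is at (0, 4/5). Substituting into each constraint, equality holds for (ii) and (vi); the remaining constraints have slack.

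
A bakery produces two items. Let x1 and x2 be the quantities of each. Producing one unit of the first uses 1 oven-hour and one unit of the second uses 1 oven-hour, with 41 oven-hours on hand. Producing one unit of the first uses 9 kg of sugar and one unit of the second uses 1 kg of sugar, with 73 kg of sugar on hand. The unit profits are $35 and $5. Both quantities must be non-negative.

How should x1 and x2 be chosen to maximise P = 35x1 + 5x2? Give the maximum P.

x1 = 4, x2 = 37, maximum P = 325

Extreme points and P = 35x1 + 5x2:
  (0, 0) → P = 0
  (0, 41) → P = 205
  (73/9, 0) → P = 2555/9
  (4, 37) → P = 325

The optimum lies where x1 + x2 = 41 and 9x1 + x2 = 73.
Solving simultaneously gives x1 = 4, x2 = 37.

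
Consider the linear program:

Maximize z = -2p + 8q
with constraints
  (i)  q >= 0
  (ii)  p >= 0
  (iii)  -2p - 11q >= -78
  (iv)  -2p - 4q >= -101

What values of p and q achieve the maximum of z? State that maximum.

Extreme points and z = -2p + 8q:
  (0, 0) → z = 0
  (39, 0) → z = -78
  (0, 78/11) → z = 624/11

p = 0, q = 78/11, maximum z = 624/11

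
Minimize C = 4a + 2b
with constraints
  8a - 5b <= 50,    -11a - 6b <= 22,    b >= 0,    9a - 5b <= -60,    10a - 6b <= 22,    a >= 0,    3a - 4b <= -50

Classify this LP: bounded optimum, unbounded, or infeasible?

bounded optimum

Vertices and C = 4a + 2b:
  (10/21, 90/7) → C = 580/21
  (0, 25/2) → C = 25
The feasible region has finitely many vertices and no improving ray; the minimum is 25 at (0, 25/2).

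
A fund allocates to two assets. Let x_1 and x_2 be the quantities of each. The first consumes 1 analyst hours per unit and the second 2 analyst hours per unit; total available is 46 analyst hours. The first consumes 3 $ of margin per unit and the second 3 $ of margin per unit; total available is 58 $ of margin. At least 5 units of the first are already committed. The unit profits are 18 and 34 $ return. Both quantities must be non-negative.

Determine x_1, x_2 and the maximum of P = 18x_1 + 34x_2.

Extreme points and P = 18x_1 + 34x_2:
  (58/3, 0) → P = 348
  (5, 0) → P = 90
  (5, 43/3) → P = 1732/3

x_1 = 5, x_2 = 43/3, maximum P = 1732/3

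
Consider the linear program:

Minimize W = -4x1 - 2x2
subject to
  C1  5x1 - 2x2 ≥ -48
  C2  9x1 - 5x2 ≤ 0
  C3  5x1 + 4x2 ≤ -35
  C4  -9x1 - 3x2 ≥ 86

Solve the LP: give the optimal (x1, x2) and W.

x1 = -316/33, x2 = 2/33, minimum W = 420/11

Extreme points and W = -4x1 - 2x2:
  (-240/7, -432/7) → W = 1824/7
  (-316/33, 2/33) → W = 420/11
  (-215/36, -43/4) → W = 817/18

The binding constraints are 5x1 - 2x2 = -48 and -9x1 - 3x2 = 86.
Solving simultaneously gives x1 = -316/33, x2 = 2/33.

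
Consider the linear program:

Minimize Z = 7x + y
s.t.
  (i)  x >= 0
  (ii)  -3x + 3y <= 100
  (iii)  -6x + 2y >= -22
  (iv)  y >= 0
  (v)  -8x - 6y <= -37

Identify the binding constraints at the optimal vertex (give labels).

(i) and (v)

Extreme points and Z = 7x + y:
  (0, 100/3) → Z = 100/3
  (0, 37/6) → Z = 37/6
  (133/6, 111/2) → Z = 632/3
  (103/26, 23/26) → Z = 372/13

The minimum is at (0, 37/6). Substituting into each constraint, equality holds for (i) and (v); the remaining constraints have slack.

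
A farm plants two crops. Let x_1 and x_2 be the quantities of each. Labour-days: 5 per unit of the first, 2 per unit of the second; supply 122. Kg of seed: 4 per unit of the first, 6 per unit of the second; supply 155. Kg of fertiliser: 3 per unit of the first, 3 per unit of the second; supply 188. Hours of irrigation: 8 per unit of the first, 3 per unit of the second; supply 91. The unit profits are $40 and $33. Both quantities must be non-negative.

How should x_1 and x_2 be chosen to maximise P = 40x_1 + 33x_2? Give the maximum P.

Extreme points and P = 40x_1 + 33x_2:
  (0, 0) → P = 0
  (0, 155/6) → P = 1705/2
  (91/8, 0) → P = 455
  (9/4, 73/3) → P = 893

The binding constraints are 4x_1 + 6x_2 = 155 and 8x_1 + 3x_2 = 91.
Solving simultaneously gives x_1 = 9/4, x_2 = 73/3.

x_1 = 9/4, x_2 = 73/3, maximum P = 893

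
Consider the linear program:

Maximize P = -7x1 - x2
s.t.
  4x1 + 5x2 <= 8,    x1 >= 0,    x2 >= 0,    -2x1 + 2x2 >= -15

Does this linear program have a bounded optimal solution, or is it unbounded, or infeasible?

bounded optimum

Feasible corners and P = -7x1 - x2:
  (0, 8/5) → P = -8/5
  (2, 0) → P = -14
  (0, 0) → P = 0
The feasible region has finitely many vertices and no improving ray; the maximum is 0 at (0, 0).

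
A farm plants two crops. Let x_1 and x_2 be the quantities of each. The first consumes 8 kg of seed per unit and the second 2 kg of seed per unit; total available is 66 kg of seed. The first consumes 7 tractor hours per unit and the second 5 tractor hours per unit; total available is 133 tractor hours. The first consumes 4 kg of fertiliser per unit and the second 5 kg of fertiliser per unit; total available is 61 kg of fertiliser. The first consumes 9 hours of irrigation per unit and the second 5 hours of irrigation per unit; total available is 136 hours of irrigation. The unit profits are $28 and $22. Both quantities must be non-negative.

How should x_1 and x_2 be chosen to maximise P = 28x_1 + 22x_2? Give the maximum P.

x_1 = 13/2, x_2 = 7, maximum P = 336

Feasible corners and P = 28x_1 + 22x_2:
  (0, 0) → P = 0
  (0, 61/5) → P = 1342/5
  (33/4, 0) → P = 231
  (13/2, 7) → P = 336

At the optimal vertex, 8x_1 + 2x_2 = 66 and 4x_1 + 5x_2 = 61.
Solving simultaneously gives x_1 = 13/2, x_2 = 7.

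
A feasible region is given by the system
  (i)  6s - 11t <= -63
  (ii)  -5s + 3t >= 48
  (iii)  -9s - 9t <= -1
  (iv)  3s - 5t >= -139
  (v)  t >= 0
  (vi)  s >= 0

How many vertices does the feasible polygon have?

Pairwise boundary intersections that survive every other constraint:
  (177/16, 551/16)
  (0, 16)
  (0, 139/5)

3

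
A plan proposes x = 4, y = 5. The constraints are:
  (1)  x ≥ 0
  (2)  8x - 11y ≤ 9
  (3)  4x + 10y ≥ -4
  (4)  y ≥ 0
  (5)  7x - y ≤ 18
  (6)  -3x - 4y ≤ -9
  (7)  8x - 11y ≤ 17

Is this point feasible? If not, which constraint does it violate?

Constraint (5): 7x - y = 23, which is not ≤ 18. All other constraints are satisfied.

not feasible — violates (5)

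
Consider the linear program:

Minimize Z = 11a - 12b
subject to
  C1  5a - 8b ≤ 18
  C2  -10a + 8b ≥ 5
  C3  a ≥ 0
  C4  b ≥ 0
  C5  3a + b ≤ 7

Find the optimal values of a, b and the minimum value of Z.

a = 0, b = 7, minimum Z = -84

Extreme points and Z = 11a - 12b:
  (0, 5/8) → Z = -15/2
  (3/2, 5/2) → Z = -27/2
  (0, 7) → Z = -84

The binding constraints are a = 0 and 3a + b = 7.
Solving simultaneously gives a = 0, b = 7.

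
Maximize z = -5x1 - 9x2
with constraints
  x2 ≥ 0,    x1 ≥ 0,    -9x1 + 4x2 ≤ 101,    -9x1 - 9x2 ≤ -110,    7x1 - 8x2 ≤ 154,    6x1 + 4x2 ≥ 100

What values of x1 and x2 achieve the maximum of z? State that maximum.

Extreme points and z = -5x1 - 9x2:
  (22, 0) → z = -110
  (50/3, 0) → z = -250/3
  (0, 101/4) → z = -909/4
  (0, 25) → z = -225
The feasible region is unbounded (it extends along (4, 9), (8, 7)), but z strictly decreases along every unbounded feasible direction, so there is no improving ray and the maximum is attained at a vertex.

x1 = 50/3, x2 = 0, maximum z = -250/3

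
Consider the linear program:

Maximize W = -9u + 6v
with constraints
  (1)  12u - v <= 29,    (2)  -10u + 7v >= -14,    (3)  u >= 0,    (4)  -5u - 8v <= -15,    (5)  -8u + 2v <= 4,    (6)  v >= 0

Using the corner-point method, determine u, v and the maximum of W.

u = 31/8, v = 35/2, maximum W = 561/8

Vertices and W = -9u + 6v:
  (189/74, 61/37) → W = -969/74
  (31/8, 35/2) → W = 561/8
  (217/115, 16/23) → W = -1473/115
  (0, 15/8) → W = 45/4
  (0, 2) → W = 12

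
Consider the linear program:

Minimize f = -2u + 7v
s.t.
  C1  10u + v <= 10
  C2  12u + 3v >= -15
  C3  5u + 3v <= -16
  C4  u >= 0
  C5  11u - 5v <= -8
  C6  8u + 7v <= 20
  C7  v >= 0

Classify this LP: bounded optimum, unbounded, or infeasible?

The boundaries u = 0 and 11u - 5v = -8 meet at (0, 8/5), but that point violates 5u + 3v ≤ -16. Every candidate vertex is excluded by some other constraint, so the feasible region is empty.

infeasible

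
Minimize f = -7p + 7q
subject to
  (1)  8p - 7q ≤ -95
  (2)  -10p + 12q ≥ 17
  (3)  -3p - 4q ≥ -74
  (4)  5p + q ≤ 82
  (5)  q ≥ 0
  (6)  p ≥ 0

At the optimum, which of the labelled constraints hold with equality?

Corner points and f = -7p + 7q:
  (138/53, 877/53) → f = 5173/53
  (0, 95/7) → f = 95
  (0, 37/2) → f = 259/2

The minimum is at (0, 95/7). Substituting into each constraint, equality holds for (1) and (6); the remaining constraints have slack.

(1) and (6)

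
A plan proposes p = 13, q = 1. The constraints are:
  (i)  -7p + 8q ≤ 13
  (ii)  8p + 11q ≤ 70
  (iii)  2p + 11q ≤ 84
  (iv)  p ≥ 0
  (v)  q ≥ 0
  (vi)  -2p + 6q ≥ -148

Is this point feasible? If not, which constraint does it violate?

Constraint (ii): 8p + 11q = 115, which is not ≤ 70. All other constraints are satisfied.

not feasible — violates (ii)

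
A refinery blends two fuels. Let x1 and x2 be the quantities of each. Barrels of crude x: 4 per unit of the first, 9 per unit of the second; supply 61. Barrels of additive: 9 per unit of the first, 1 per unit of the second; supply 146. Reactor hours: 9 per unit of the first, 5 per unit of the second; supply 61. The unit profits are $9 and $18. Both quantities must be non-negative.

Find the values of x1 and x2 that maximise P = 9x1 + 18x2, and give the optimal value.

Corner points and P = 9x1 + 18x2:
  (0, 0) → P = 0
  (0, 61/9) → P = 122
  (61/9, 0) → P = 61
  (4, 5) → P = 126

x1 = 4, x2 = 5, maximum P = 126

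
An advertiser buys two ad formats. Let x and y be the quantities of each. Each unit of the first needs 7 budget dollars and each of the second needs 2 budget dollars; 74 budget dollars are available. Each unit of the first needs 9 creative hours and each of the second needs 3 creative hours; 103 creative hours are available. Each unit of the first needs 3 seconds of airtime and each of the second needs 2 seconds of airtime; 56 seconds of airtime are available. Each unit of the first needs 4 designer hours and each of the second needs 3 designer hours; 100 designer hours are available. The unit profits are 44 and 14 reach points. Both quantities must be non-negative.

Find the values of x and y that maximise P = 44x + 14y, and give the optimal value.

x = 16/3, y = 55/3, maximum P = 1474/3

Feasible corners and P = 44x + 14y:
  (0, 0) → P = 0
  (0, 28) → P = 392
  (74/7, 0) → P = 3256/7
  (16/3, 55/3) → P = 1474/3
  (38/9, 65/3) → P = 4402/9

At the optimal vertex, 7x + 2y = 74 and 9x + 3y = 103.
Solving simultaneously gives x = 16/3, y = 55/3.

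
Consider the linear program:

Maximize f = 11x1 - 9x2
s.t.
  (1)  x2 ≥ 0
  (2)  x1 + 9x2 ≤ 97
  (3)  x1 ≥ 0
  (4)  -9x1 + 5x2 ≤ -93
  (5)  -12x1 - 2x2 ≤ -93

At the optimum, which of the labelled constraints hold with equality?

Corner points and f = 11x1 - 9x2:
  (97, 0) → f = 1067
  (31/3, 0) → f = 341/3
  (661/43, 390/43) → f = 3761/43

The maximum is at (97, 0). Substituting into each constraint, equality holds for (1) and (2); the remaining constraints have slack.

(1) and (2)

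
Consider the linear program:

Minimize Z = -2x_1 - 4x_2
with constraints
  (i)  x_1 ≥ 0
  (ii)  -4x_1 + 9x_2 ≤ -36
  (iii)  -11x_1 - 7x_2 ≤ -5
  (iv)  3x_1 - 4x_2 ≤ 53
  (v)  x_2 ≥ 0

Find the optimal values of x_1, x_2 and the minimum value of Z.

x_1 = 333/11, x_2 = 104/11, minimum Z = -1082/11

Vertices and Z = -2x_1 - 4x_2:
  (333/11, 104/11) → Z = -1082/11
  (9, 0) → Z = -18
  (53/3, 0) → Z = -106/3

The optimum lies where -4x_1 + 9x_2 = -36 and 3x_1 - 4x_2 = 53.
Solving simultaneously gives x_1 = 333/11, x_2 = 104/11.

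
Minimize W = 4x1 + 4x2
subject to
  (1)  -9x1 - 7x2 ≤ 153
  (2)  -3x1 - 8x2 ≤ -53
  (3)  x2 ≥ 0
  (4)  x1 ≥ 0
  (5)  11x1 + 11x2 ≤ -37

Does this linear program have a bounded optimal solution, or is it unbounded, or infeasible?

infeasible

The boundaries -9x1 - 7x2 = 153 and -3x1 - 8x2 = -53 meet at (-1595/51, 312/17), but that point violates x1 ≥ 0. Every candidate vertex is excluded by some other constraint, so the feasible region is empty.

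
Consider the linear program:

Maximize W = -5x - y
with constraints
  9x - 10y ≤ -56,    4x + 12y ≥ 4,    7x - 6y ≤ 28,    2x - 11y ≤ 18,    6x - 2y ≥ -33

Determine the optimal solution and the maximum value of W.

x = -97/20, y = 39/20, maximum W = 223/10

Extreme points and W = -5x - y:
  (-158/37, 65/37) → W = 725/37
  (77/2, 161/4) → W = -931/4
  (-97/20, 39/20) → W = 223/10
The feasible region is unbounded (it extends along (6, 7), (1, 3)), but W strictly decreases along every unbounded feasible direction, so there is no improving ray and the maximum is attained at a vertex.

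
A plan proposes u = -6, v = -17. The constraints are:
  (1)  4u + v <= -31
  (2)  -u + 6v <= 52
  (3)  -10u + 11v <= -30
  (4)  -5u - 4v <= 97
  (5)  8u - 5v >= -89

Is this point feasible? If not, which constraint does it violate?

not feasible — violates (4)

Constraint (4): -5u - 4v = 98, which is not ≤ 97. All other constraints are satisfied.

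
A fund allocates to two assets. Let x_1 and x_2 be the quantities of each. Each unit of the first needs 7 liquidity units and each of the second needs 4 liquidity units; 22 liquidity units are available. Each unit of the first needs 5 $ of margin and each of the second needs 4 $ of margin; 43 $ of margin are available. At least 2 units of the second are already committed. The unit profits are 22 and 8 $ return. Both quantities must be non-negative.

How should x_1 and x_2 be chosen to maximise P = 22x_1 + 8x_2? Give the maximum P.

x_1 = 2, x_2 = 2, maximum P = 60

Extreme points and P = 22x_1 + 8x_2:
  (0, 11/2) → P = 44
  (0, 2) → P = 16
  (2, 2) → P = 60

The binding constraints are 7x_1 + 4x_2 = 22 and x_2 = 2.
Solving simultaneously gives x_1 = 2, x_2 = 2.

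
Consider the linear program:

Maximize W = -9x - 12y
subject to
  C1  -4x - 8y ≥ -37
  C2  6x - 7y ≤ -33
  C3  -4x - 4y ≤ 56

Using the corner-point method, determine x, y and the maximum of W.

At the optimal vertex, 6x - 7y = -33 and -4x - 4y = 56.
Solving simultaneously gives x = -131/13, y = -51/13.

x = -131/13, y = -51/13, maximum W = 1791/13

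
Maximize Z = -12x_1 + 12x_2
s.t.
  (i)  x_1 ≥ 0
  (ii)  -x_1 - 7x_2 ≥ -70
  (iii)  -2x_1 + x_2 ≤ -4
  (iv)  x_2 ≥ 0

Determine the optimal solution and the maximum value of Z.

At the optimal vertex, -x_1 - 7x_2 = -70 and -2x_1 + x_2 = -4.
Solving simultaneously gives x_1 = 98/15, x_2 = 136/15.

x_1 = 98/15, x_2 = 136/15, maximum Z = 152/5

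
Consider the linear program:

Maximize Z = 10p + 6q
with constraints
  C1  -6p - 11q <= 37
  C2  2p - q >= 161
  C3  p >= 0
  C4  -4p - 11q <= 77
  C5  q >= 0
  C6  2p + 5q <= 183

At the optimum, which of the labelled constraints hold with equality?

Vertices and Z = 10p + 6q:
  (161/2, 0) → Z = 805
  (247/3, 11/3) → Z = 2536/3
  (183/2, 0) → Z = 915

The maximum is at (183/2, 0). Substituting into each constraint, equality holds for C5 and C6; the remaining constraints have slack.

C5 and C6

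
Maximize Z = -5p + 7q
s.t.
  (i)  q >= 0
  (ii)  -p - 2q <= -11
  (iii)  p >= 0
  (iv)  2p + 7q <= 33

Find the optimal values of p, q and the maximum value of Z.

p = 11/3, q = 11/3, maximum Z = 22/3

Feasible corners and Z = -5p + 7q:
  (11, 0) → Z = -55
  (33/2, 0) → Z = -165/2
  (11/3, 11/3) → Z = 22/3

At the optimal vertex, -p - 2q = -11 and 2p + 7q = 33.
Solving simultaneously gives p = 11/3, q = 11/3.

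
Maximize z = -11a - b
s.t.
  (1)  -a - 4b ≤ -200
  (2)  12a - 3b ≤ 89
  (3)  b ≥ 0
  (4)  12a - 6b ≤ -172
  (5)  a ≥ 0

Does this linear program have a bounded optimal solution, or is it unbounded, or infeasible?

Corner points and z = -11a - b:
  (256/27, 1286/27) → z = -4102/27
  (0, 50) → z = -50
  (175/6, 87) → z = -2447/6
The feasible region has finitely many vertices and no improving ray; the maximum is -50 at (0, 50).

bounded optimum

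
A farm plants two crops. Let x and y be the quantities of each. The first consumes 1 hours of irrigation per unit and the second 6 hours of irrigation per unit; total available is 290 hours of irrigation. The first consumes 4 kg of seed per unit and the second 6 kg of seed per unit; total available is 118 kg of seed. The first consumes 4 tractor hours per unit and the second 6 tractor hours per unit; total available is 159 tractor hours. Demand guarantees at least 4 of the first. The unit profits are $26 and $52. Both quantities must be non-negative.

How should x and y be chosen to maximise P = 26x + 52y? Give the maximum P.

Feasible corners and P = 26x + 52y:
  (59/2, 0) → P = 767
  (4, 0) → P = 104
  (4, 17) → P = 988

The binding constraints are 4x + 6y = 118 and x = 4.
Solving simultaneously gives x = 4, y = 17.

x = 4, y = 17, maximum P = 988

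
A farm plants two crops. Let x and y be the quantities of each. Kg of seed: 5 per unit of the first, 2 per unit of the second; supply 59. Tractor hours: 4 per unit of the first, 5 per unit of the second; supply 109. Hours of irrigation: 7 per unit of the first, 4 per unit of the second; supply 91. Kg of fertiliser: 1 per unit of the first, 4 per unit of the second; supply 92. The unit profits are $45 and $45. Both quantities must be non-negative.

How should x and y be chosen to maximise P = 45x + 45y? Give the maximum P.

Extreme points and P = 45x + 45y:
  (0, 0) → P = 0
  (0, 109/5) → P = 981
  (59/5, 0) → P = 531
  (9, 7) → P = 720
  (1, 21) → P = 990

The binding constraints are 4x + 5y = 109 and 7x + 4y = 91.
Solving simultaneously gives x = 1, y = 21.

x = 1, y = 21, maximum P = 990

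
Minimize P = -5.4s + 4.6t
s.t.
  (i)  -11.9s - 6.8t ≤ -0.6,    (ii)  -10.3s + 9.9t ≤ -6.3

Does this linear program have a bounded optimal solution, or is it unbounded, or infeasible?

From the feasible point (4878/18785, -6879/18785), moving in the direction (6.8, -11.9) keeps every constraint satisfied while P decreases without bound.

unbounded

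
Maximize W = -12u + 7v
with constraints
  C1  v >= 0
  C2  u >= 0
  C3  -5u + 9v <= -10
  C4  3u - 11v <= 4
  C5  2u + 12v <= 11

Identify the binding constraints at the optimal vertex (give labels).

C3 and C4

Extreme points and W = -12u + 7v:
  (37/14, 5/14) → W = -409/14
  (73/26, 35/78) → W = -2383/78
  (169/58, 25/58) → W = -1853/58

The maximum is at (37/14, 5/14). Substituting into each constraint, equality holds for C3 and C4; the remaining constraints have slack.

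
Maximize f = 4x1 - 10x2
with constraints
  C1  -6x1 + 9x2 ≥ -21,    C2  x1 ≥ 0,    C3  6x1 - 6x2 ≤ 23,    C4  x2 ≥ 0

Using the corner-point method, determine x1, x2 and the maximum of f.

x1 = 7/2, x2 = 0, maximum f = 14

Vertices and f = 4x1 - 10x2:
  (9/2, 2/3) → f = 34/3
  (7/2, 0) → f = 14
  (0, 0) → f = 0
The feasible region is unbounded (it extends along (0, 1), (1, 1)), but f strictly decreases along every unbounded feasible direction, so there is no improving ray and the maximum is attained at a vertex.

At the optimal vertex, -6x1 + 9x2 = -21 and x2 = 0.
Solving simultaneously gives x1 = 7/2, x2 = 0.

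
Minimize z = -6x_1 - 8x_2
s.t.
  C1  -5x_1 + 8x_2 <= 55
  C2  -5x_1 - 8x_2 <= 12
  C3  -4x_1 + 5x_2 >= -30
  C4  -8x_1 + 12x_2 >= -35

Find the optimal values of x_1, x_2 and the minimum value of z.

Extreme points and z = -6x_1 - 8x_2:
  (-67/10, 43/16) → z = 187/10
  (515/7, 370/7) → z = -6050/7
  (34/31, -271/124) → z = 338/31
  (185/8, 25/2) → z = -955/4

x_1 = 515/7, x_2 = 370/7, minimum z = -6050/7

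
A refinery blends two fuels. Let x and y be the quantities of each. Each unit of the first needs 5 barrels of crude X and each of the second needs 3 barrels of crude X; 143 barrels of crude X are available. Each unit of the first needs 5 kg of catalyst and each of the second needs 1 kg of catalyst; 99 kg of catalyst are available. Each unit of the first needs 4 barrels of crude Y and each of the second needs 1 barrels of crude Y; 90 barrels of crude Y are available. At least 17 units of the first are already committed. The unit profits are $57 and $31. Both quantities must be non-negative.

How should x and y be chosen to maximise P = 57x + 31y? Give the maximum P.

x = 17, y = 14, maximum P = 1403

Vertices and P = 57x + 31y:
  (99/5, 0) → P = 5643/5
  (17, 0) → P = 969
  (17, 14) → P = 1403

At the optimal vertex, 5x + y = 99 and x = 17.
Solving simultaneously gives x = 17, y = 14.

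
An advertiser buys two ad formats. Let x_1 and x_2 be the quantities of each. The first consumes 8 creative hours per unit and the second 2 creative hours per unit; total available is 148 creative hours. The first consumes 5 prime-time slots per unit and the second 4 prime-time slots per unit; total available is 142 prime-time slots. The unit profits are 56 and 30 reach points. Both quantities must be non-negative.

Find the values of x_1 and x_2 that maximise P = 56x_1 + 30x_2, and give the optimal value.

Vertices and P = 56x_1 + 30x_2:
  (0, 0) → P = 0
  (0, 71/2) → P = 1065
  (37/2, 0) → P = 1036
  (14, 18) → P = 1324

At the optimal vertex, 8x_1 + 2x_2 = 148 and 5x_1 + 4x_2 = 142.
Solving simultaneously gives x_1 = 14, x_2 = 18.

x_1 = 14, x_2 = 18, maximum P = 1324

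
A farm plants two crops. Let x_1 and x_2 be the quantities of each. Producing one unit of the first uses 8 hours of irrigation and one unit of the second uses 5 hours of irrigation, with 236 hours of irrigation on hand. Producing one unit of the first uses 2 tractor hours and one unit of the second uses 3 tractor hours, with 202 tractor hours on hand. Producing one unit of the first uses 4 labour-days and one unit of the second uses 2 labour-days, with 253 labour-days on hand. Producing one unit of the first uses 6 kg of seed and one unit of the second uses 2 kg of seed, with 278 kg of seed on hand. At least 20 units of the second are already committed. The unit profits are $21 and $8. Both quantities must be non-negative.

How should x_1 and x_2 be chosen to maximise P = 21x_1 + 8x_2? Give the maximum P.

Extreme points and P = 21x_1 + 8x_2:
  (0, 236/5) → P = 1888/5
  (0, 20) → P = 160
  (17, 20) → P = 517

At the optimal vertex, 8x_1 + 5x_2 = 236 and x_2 = 20.
Solving simultaneously gives x_1 = 17, x_2 = 20.

x_1 = 17, x_2 = 20, maximum P = 517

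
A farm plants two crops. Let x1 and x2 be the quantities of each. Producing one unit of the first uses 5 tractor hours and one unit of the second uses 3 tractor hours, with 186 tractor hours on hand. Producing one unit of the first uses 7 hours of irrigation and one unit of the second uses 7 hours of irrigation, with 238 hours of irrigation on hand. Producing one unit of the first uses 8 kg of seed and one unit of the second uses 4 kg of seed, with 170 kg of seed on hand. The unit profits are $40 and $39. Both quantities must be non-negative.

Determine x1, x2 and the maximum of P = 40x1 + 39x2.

x1 = 17/2, x2 = 51/2, maximum P = 2669/2

At the optimal vertex, 7x1 + 7x2 = 238 and 8x1 + 4x2 = 170.
Solving simultaneously gives x1 = 17/2, x2 = 51/2.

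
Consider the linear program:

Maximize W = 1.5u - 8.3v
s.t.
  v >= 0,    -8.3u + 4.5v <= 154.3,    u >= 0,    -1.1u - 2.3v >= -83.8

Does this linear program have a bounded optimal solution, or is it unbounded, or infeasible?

bounded optimum

Corner points and W = 1.5u - 8.3v:
  (0, 0) → W = 0
  (838/11, 0) → W = 1257/11
  (0, 1543/45) → W = -128069/450
  (2221/2404, 86527/2404) → W = -3574213/12020
The feasible region has finitely many vertices and no improving ray; the maximum is 1257/11 at (838/11, 0).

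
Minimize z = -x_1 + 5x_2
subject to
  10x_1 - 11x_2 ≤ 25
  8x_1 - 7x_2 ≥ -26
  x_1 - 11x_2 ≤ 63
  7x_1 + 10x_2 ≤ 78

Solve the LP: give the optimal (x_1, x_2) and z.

The binding constraints are 10x_1 - 11x_2 = 25 and x_1 - 11x_2 = 63.
Solving simultaneously gives x_1 = -38/9, x_2 = -55/9.

x_1 = -38/9, x_2 = -55/9, minimum z = -79/3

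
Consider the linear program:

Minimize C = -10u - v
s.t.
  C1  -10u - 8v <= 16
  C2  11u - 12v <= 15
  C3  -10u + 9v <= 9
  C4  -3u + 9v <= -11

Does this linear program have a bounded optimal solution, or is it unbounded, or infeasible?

bounded optimum

Extreme points and C = -10u - v:
  (-9/26, -163/104) → C = 523/104
  (-28/57, -79/57) → C = 359/57
  (1/21, -76/63) → C = 46/63
The feasible region has finitely many vertices and no improving ray; the minimum is 46/63 at (1/21, -76/63).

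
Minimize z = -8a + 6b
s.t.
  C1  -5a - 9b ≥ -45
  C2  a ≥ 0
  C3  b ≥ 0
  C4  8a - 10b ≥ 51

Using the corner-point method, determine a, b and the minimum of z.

Feasible corners and z = -8a + 6b:
  (9, 0) → z = -72
  (909/122, 105/122) → z = -3321/61
  (51/8, 0) → z = -51

a = 9, b = 0, minimum z = -72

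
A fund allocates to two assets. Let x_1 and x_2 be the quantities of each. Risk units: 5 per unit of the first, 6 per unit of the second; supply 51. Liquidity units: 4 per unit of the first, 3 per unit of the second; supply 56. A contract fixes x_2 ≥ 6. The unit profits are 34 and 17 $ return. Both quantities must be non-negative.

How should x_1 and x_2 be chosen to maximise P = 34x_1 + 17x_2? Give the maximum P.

x_1 = 3, x_2 = 6, maximum P = 204

Corner points and P = 34x_1 + 17x_2:
  (0, 17/2) → P = 289/2
  (0, 6) → P = 102
  (3, 6) → P = 204

The optimum lies where 5x_1 + 6x_2 = 51 and x_2 = 6.
Solving simultaneously gives x_1 = 3, x_2 = 6.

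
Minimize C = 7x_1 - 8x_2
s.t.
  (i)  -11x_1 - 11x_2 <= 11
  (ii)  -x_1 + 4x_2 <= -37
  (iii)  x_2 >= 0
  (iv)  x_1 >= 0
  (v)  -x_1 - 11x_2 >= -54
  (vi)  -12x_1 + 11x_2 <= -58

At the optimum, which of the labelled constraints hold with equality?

(ii) and (iii)

Vertices and C = 7x_1 - 8x_2:
  (37, 0) → C = 259
  (623/15, 17/15) → C = 845/3
  (54, 0) → C = 378

The minimum is at (37, 0). Substituting into each constraint, equality holds for (ii) and (iii); the remaining constraints have slack.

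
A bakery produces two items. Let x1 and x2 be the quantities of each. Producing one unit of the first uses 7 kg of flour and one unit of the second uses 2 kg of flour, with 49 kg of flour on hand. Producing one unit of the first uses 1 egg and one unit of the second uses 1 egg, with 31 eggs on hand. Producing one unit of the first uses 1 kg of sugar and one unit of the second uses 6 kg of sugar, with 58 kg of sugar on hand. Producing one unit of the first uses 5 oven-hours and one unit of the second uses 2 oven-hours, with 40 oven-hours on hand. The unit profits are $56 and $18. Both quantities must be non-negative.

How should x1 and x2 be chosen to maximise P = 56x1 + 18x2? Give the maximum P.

Corner points and P = 56x1 + 18x2:
  (0, 0) → P = 0
  (0, 29/3) → P = 174
  (7, 0) → P = 392
  (9/2, 35/4) → P = 819/2
  (31/7, 125/14) → P = 2861/7

The binding constraints are 7x1 + 2x2 = 49 and 5x1 + 2x2 = 40.
Solving simultaneously gives x1 = 9/2, x2 = 35/4.

x1 = 9/2, x2 = 35/4, maximum P = 819/2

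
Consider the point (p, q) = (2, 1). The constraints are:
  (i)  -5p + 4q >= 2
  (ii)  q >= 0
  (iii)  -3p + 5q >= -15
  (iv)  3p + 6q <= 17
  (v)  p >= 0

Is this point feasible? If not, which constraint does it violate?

Constraint (i): -5p + 4q = -6, which is not ≥ 2. All other constraints are satisfied.

not feasible — violates (i)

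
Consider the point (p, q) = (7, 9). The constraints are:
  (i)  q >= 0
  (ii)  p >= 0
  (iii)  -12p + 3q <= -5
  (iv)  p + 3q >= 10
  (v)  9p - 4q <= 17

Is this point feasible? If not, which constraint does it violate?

not feasible — violates (v)

Constraint (v): 9p - 4q = 27, which is not ≤ 17. All other constraints are satisfied.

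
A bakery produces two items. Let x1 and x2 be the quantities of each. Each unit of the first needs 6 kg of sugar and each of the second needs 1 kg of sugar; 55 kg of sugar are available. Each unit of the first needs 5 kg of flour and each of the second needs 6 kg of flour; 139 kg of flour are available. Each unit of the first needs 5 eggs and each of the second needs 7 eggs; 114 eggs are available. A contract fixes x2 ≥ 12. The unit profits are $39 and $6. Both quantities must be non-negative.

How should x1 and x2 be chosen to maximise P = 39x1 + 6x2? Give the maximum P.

x1 = 6, x2 = 12, maximum P = 306

Corner points and P = 39x1 + 6x2:
  (0, 114/7) → P = 684/7
  (0, 12) → P = 72
  (6, 12) → P = 306

The binding constraints are 5x1 + 7x2 = 114 and x2 = 12.
Solving simultaneously gives x1 = 6, x2 = 12.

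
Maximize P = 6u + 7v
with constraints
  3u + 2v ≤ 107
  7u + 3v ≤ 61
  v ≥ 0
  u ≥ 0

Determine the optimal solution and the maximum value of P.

At the optimal vertex, 7u + 3v = 61 and u = 0.
Solving simultaneously gives u = 0, v = 61/3.

u = 0, v = 61/3, maximum P = 427/3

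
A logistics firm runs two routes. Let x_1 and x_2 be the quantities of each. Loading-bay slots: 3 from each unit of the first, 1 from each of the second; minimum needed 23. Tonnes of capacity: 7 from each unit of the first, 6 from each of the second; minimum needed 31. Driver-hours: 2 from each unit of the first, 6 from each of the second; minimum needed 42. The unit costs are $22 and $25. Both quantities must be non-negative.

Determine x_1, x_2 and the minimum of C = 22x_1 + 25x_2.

x_1 = 6, x_2 = 5, minimum C = 257

Extreme points and C = 22x_1 + 25x_2:
  (0, 23) → C = 575
  (21, 0) → C = 462
  (6, 5) → C = 257
The feasible region is unbounded (it extends along (0, 1), (1, 0)), but C strictly increases along every unbounded feasible direction, so there is no improving ray and the minimum is attained at a vertex.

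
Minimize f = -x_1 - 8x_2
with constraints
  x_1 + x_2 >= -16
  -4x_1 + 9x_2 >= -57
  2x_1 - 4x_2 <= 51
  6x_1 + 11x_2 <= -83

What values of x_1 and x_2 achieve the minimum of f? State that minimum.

x_1 = -93/5, x_2 = 13/5, minimum f = -11/5

Feasible corners and f = -x_1 - 8x_2:
  (-87/13, -121/13) → f = 1055/13
  (-93/5, 13/5) → f = -11/5
  (-60/49, -337/49) → f = 2756/49

At the optimal vertex, x_1 + x_2 = -16 and 6x_1 + 11x_2 = -83.
Solving simultaneously gives x_1 = -93/5, x_2 = 13/5.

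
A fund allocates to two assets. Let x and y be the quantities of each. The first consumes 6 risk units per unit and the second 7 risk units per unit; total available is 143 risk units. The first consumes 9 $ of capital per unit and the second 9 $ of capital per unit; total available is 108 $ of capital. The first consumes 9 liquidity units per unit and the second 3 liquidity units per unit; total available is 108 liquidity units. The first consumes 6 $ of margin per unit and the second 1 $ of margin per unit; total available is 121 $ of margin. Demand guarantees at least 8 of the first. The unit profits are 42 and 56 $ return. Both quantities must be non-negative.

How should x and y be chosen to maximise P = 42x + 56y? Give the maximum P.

The optimum lies where 9x + 9y = 108 and x = 8.
Solving simultaneously gives x = 8, y = 4.

x = 8, y = 4, maximum P = 560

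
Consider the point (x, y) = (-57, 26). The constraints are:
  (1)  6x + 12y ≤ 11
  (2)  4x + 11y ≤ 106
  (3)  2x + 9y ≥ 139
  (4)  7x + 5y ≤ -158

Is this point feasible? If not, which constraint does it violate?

not feasible — violates (3)

Constraint (3): 2x + 9y = 120, which is not ≥ 139. All other constraints are satisfied.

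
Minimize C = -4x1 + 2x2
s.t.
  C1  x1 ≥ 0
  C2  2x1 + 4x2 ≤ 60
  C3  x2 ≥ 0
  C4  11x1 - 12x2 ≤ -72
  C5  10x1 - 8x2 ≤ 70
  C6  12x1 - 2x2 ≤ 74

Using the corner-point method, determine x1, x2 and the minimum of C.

x1 = 108/17, x2 = 201/17, minimum C = -30/17

Corner points and C = -4x1 + 2x2:
  (0, 15) → C = 30
  (0, 6) → C = 12
  (108/17, 201/17) → C = -30/17

The optimum lies where 2x1 + 4x2 = 60 and 11x1 - 12x2 = -72.
Solving simultaneously gives x1 = 108/17, x2 = 201/17.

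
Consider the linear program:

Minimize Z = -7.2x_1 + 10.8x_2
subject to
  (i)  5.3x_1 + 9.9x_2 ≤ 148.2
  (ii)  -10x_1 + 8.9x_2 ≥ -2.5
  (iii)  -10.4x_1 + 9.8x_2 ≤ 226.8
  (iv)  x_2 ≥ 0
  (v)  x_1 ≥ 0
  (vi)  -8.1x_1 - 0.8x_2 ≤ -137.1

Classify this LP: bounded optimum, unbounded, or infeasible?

infeasible

The boundaries 5.3x_1 + 9.9x_2 = 148.2 and -10x_1 + 8.9x_2 = -2.5 meet at (2859/311, 3125/311), but that point violates -8.1x_1 - 0.8x_2 ≤ -137.1. Every candidate vertex is excluded by some other constraint, so the feasible region is empty.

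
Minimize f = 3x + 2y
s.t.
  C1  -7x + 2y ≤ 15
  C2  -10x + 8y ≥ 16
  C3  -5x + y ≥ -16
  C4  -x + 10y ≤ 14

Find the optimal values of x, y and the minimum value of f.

x = -22/9, y = -19/18, minimum f = -85/9

Vertices and f = 3x + 2y:
  (-22/9, -19/18) → f = -85/9
  (-61/34, 83/68) → f = -50/17
  (-12/23, 31/23) → f = 26/23

The binding constraints are -7x + 2y = 15 and -10x + 8y = 16.
Solving simultaneously gives x = -22/9, y = -19/18.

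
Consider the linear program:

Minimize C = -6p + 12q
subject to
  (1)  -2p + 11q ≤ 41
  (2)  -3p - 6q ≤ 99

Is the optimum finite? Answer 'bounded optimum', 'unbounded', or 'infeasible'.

unbounded

From the feasible point (-89/3, -5/3), moving in the direction (11, 2) keeps every constraint satisfied while C decreases without bound.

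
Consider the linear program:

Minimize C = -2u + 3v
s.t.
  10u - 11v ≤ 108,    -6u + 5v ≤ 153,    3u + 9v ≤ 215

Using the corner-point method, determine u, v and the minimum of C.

Feasible corners and C = -2u + 3v:
  (-2223/16, -1089/8) → C = -261/2
  (3337/123, 1826/123) → C = -1196/123
  (-302/69, 583/23) → C = 5851/69

At the optimal vertex, 10u - 11v = 108 and -6u + 5v = 153.
Solving simultaneously gives u = -2223/16, v = -1089/8.

u = -2223/16, v = -1089/8, minimum C = -261/2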